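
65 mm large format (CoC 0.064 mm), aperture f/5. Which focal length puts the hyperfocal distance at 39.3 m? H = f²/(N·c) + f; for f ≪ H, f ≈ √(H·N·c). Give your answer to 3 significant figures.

112 mm

From H = f²/(N·c) + f, with f ≪ H: f ≈ √(H·N·c) = √(39300 × 5 × 0.064) = √12576 ≈ 112.1 mm.
The +f correction barely moves this — solving exactly, f² + N·c·f − N·c·H = 0 ⇒ f = (−N·c + √((N·c)² + 4·N·c·H))/2 = (−0.32 + √50304)/2 ≈ 111.98 mm, so f ≈ 112 mm.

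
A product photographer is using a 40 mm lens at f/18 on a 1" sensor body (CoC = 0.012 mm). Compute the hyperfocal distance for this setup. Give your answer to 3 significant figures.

7.45 m

Hyperfocal distance H = f²/(N·c) + f = 40²/(18 × 0.012) + 40 = 1600/0.216 + 40 ≈ 7447.4 mm ≈ 7.45 m.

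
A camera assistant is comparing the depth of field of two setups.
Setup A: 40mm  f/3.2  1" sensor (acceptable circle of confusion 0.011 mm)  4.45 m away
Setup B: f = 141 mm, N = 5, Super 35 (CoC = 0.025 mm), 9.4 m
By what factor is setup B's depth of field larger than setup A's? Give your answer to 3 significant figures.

Setup A: H = 40²/(3.2×0.011) + 40 ≈ 45494.5 mm; DoF = Df − Dn = 4928.13 − 4056.44 ≈ 871.69 mm.
Setup B: H = 141²/(5×0.025) + 141 ≈ 159189.0 mm; DoF = Df − Dn = 9981.0 − 8882.9 ≈ 1098.1 mm.
Ratio = 1098.1 / 871.69 ≈ 1.26.

1.26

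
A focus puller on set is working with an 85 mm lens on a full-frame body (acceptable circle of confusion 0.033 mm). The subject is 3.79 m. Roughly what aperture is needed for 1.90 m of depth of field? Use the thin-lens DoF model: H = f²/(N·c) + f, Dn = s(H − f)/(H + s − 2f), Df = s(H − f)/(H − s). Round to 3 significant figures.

Write h = H − f = f²/(N·c). The thin-lens limits are Dn = s·h/(h + (s−f)) and Df = s·h/(h − (s−f)), so DoF = Df − Dn = 2·s·(s−f)·h / (h² − (s−f)²).
That is a quadratic in h: DoF·h² − 2·s·(s−f)·h − DoF·(s−f)² = 0 ⇒ h = (s−f)·(s + √(s² + DoF²)) / DoF = 3705 × (3790 + √(3790² + 1900²)) / 1900 = 3705 × (3790 + 4239.59) / 1900 ≈ 15658 mm.
Then N = f²/(c·h) = 85² / (0.033 × 15658) = 7225 / 516.70 ≈ 14.

f/14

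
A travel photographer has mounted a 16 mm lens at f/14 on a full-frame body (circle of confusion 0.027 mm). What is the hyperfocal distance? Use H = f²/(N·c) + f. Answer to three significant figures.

Hyperfocal distance H = f²/(N·c) + f = 16²/(14 × 0.027) + 16 = 256/0.378 + 16 ≈ 693.2 mm ≈ 0.693 m.

0.693 m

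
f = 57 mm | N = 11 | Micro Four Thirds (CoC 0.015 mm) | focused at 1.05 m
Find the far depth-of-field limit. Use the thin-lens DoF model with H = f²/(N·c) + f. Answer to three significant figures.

Hyperfocal distance H = f²/(N·c) + f = 57²/(11 × 0.015) + 57 = 3249/0.165 + 57 ≈ 19747.9 mm ≈ 19.75 m.
Far limit Df = s·(H − f)/(H − s) = 1050 × (19747.9 − 57) / (19747.9 − 1050) = 1050 × 19690.9 / 18697.9 ≈ 1105.8 mm ≈ 1.11 m.

1.11 m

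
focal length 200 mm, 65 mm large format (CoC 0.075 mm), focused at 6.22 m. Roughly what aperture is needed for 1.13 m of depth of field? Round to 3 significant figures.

f/7.98

Write h = H − f = f²/(N·c). The thin-lens limits are Dn = s·h/(h + (s−f)) and Df = s·h/(h − (s−f)), so DoF = Df − Dn = 2·s·(s−f)·h / (h² − (s−f)²).
That is a quadratic in h: DoF·h² − 2·s·(s−f)·h − DoF·(s−f)² = 0 ⇒ h = (s−f)·(s + √(s² + DoF²)) / DoF = 6020 × (6220 + √(6220² + 1130²)) / 1130 = 6020 × (6220 + 6321.81) / 1130 ≈ 66816 mm.
Then N = f²/(c·h) = 200² / (0.075 × 66816) = 40000 / 5011.2 ≈ 7.98.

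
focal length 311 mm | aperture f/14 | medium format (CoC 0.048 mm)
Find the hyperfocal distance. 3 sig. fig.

144 m

Hyperfocal distance H = f²/(N·c) + f = 311²/(14 × 0.048) + 311 = 96721/0.672 + 311 ≈ 144241.1 mm ≈ 144 m.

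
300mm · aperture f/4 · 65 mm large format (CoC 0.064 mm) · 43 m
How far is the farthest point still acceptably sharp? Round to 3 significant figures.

48.9 m

Hyperfocal distance H = f²/(N·c) + f = 300²/(4 × 0.064) + 300 = 90000/0.256 + 300 ≈ 351862.5 mm ≈ 351.9 m.
Far limit Df = s·(H − f)/(H − s) = 43000 × (351862.5 − 300) / (351862.5 − 43000) = 43000 × 351562.5 / 308862.5 ≈ 48945 mm ≈ 48.9 m.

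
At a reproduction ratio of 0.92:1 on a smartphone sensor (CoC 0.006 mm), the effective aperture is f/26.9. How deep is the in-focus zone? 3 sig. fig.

At magnification m, DoF ≈ 2·N_eff·c/m² = 2 × 26.9 × 0.006 / 0.92² = 0.3228 / 0.8464 ≈ 0.381 mm.

0.381 mm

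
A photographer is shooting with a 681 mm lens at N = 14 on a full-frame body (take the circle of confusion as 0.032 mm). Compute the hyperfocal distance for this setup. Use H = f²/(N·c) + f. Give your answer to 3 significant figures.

Hyperfocal distance H = f²/(N·c) + f = 681²/(14 × 0.032) + 681 = 463761/0.448 + 681 ≈ 1035861.8 mm ≈ 1040 m.

1040 m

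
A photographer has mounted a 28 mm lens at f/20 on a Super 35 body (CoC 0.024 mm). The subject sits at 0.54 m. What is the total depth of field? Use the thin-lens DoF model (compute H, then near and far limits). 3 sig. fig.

375 mm

Hyperfocal distance H = f²/(N·c) + f = 28²/(20 × 0.024) + 28 = 784/0.48 + 28 ≈ 1661.3 mm ≈ 1.661 m.
Near limit Dn = s·(H − f)/(H + s − 2f) = 540 × (1661.3 − 28) / (1661.3 + 540 − 2 × 28) = 540 × 1633.3 / 2145.3 ≈ 411.12 mm.
Far limit Df = s·(H − f)/(H − s) = 540 × (1661.3 − 28) / (1661.3 − 540) = 540 × 1633.3 / 1121.3 ≈ 786.56 mm.
Depth of field = Df − Dn = 786.56 − 411.12 ≈ 375.44 mm.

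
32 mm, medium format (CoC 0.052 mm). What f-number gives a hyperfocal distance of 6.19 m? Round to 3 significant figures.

f/3.20

Rearrange H = f²/(N·c) + f for N: N = f² / ((H − f)·c).
N = 32² / ((6190 − 32) × 0.052) = 1024 / 320.2 ≈ 3.20.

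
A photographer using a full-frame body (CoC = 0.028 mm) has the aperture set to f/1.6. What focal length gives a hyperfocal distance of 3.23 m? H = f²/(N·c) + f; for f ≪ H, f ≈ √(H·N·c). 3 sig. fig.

From H = f²/(N·c) + f, with f ≪ H: f ≈ √(H·N·c) = √(3230 × 1.6 × 0.028) = √144.70 ≈ 12.03 mm.
The +f correction barely moves this — solving exactly, f² + N·c·f − N·c·H = 0 ⇒ f = (−N·c + √((N·c)² + 4·N·c·H))/2 = (−0.0448 + √578.82)/2 ≈ 12.007 mm, so f ≈ 12.0 mm.

12.0 mm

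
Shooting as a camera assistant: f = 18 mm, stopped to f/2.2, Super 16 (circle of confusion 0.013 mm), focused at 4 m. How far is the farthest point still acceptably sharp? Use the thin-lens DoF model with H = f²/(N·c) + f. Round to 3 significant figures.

Hyperfocal distance H = f²/(N·c) + f = 18²/(2.2 × 0.013) + 18 = 324/0.0286 + 18 ≈ 11346.7 mm ≈ 11.35 m.
Far limit Df = s·(H − f)/(H − s) = 4000 × (11346.7 − 18) / (11346.7 − 4000) = 4000 × 11328.7 / 7346.7 ≈ 6168.1 mm ≈ 6.17 m.

6.17 m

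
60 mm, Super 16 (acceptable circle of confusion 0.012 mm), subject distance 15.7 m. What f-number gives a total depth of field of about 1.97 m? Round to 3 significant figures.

f/1.20

Write h = H − f = f²/(N·c). The thin-lens limits are Dn = s·h/(h + (s−f)) and Df = s·h/(h − (s−f)), so DoF = Df − Dn = 2·s·(s−f)·h / (h² − (s−f)²).
That is a quadratic in h: DoF·h² − 2·s·(s−f)·h − DoF·(s−f)² = 0 ⇒ h = (s−f)·(s + √(s² + DoF²)) / DoF = 15640 × (15700 + √(15700² + 1970²)) / 1970 = 15640 × (15700 + 15823.1) / 1970 ≈ 250265 mm.
Then N = f²/(c·h) = 60² / (0.012 × 250265) = 3600 / 3003.2 ≈ 1.20.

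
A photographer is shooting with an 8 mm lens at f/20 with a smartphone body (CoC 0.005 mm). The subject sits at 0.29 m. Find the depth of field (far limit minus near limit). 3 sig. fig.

317 mm

Hyperfocal distance H = f²/(N·c) + f = 8²/(20 × 0.005) + 8 = 64/0.1 + 8 ≈ 648.0 mm ≈ 0.648 m.
Near limit Dn = s·(H − f)/(H + s − 2f) = 290 × (648.0 − 8) / (648.0 + 290 − 2 × 8) = 290 × 640.0 / 922.0 ≈ 201.30 mm.
Far limit Df = s·(H − f)/(H − s) = 290 × (648.0 − 8) / (648.0 − 290) = 290 × 640.0 / 358.0 ≈ 518.44 mm.
Depth of field = Df − Dn = 518.44 − 201.30 ≈ 317.14 mm.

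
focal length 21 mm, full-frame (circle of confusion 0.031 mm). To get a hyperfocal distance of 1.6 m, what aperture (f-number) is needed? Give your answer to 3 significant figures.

Rearrange H = f²/(N·c) + f for N: N = f² / ((H − f)·c).
N = 21² / ((1600 − 21) × 0.031) = 441 / 48.95 ≈ 9.01.

f/9.01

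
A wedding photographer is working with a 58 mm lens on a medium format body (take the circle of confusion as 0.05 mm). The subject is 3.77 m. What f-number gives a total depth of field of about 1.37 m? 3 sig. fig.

f/3.19

Write h = H − f = f²/(N·c). The thin-lens limits are Dn = s·h/(h + (s−f)) and Df = s·h/(h − (s−f)), so DoF = Df − Dn = 2·s·(s−f)·h / (h² − (s−f)²).
That is a quadratic in h: DoF·h² − 2·s·(s−f)·h − DoF·(s−f)² = 0 ⇒ h = (s−f)·(s + √(s² + DoF²)) / DoF = 3712 × (3770 + √(3770² + 1370²)) / 1370 = 3712 × (3770 + 4011.21) / 1370 ≈ 21083 mm.
Then N = f²/(c·h) = 58² / (0.05 × 21083) = 3364 / 1054.2 ≈ 3.19.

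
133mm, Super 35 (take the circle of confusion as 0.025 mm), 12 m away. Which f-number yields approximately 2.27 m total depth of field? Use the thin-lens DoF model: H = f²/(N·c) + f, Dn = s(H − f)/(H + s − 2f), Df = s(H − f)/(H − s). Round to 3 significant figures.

f/5.59

Write h = H − f = f²/(N·c). The thin-lens limits are Dn = s·h/(h + (s−f)) and Df = s·h/(h − (s−f)), so DoF = Df − Dn = 2·s·(s−f)·h / (h² − (s−f)²).
That is a quadratic in h: DoF·h² − 2·s·(s−f)·h − DoF·(s−f)² = 0 ⇒ h = (s−f)·(s + √(s² + DoF²)) / DoF = 11867 × (12000 + √(12000² + 2270²)) / 2270 = 11867 × (12000 + 12212.8) / 2270 ≈ 126579 mm.
Then N = f²/(c·h) = 133² / (0.025 × 126579) = 17689 / 3164.5 ≈ 5.59.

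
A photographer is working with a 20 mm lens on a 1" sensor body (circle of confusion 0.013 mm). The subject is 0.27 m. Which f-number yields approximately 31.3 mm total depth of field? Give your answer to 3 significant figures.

f/7.11

Write h = H − f = f²/(N·c). The thin-lens limits are Dn = s·h/(h + (s−f)) and Df = s·h/(h − (s−f)), so DoF = Df − Dn = 2·s·(s−f)·h / (h² − (s−f)²).
That is a quadratic in h: DoF·h² − 2·s·(s−f)·h − DoF·(s−f)² = 0 ⇒ h = (s−f)·(s + √(s² + DoF²)) / DoF = 250 × (270 + √(270² + 31.3²)) / 31.3 = 250 × (270 + 271.808) / 31.3 ≈ 4327.5 mm.
Then N = f²/(c·h) = 20² / (0.013 × 4327.5) = 400 / 56.258 ≈ 7.11.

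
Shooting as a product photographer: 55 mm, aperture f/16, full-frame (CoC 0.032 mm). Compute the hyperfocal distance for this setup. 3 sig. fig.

Hyperfocal distance H = f²/(N·c) + f = 55²/(16 × 0.032) + 55 = 3025/0.512 + 55 ≈ 5963.2 mm ≈ 5.96 m.

5.96 m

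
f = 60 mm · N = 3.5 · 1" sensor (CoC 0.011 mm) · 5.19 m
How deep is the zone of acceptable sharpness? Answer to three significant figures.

Hyperfocal distance H = f²/(N·c) + f = 60²/(3.5 × 0.011) + 60 = 3600/0.0385 + 60 ≈ 93566.5 mm ≈ 93.57 m.
Near limit Dn = s·(H − f)/(H + s − 2f) = 5190 × (93566.5 − 60) / (93566.5 + 5190 − 2 × 60) = 5190 × 93506.5 / 98636.5 ≈ 4920.07 mm.
Far limit Df = s·(H − f)/(H − s) = 5190 × (93566.5 − 60) / (93566.5 − 5190) = 5190 × 93506.5 / 88376.5 ≈ 5491.26 mm.
Depth of field = Df − Dn = 5491.26 − 4920.07 ≈ 571.19 mm ≈ 0.571 m.

0.571 m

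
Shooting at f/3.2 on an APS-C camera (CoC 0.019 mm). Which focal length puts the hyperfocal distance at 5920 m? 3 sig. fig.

600 mm

From H = f²/(N·c) + f, with f ≪ H: f ≈ √(H·N·c) = √(5920000 × 3.2 × 0.019) = √359936 ≈ 599.9 mm.
The +f correction barely moves this — solving exactly, f² + N·c·f − N·c·H = 0 ⇒ f = (−N·c + √((N·c)² + 4·N·c·H))/2 = (−0.0608 + √1439744)/2 ≈ 599.92 mm, so f ≈ 600 mm.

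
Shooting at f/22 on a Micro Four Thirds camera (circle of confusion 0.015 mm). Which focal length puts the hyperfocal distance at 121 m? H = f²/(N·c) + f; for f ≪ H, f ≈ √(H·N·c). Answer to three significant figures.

From H = f²/(N·c) + f, with f ≪ H: f ≈ √(H·N·c) = √(121000 × 22 × 0.015) = √39930 ≈ 199.8 mm.
The +f correction barely moves this — solving exactly, f² + N·c·f − N·c·H = 0 ⇒ f = (−N·c + √((N·c)² + 4·N·c·H))/2 = (−0.33 + √159720)/2 ≈ 199.66 mm, so f ≈ 200 mm.

200 mm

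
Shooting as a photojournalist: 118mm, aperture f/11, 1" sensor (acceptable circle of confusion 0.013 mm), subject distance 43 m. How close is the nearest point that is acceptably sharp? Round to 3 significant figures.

Hyperfocal distance H = f²/(N·c) + f = 118²/(11 × 0.013) + 118 = 13924/0.143 + 118 ≈ 97488.6 mm ≈ 97.49 m.
Near limit Dn = s·(H − f)/(H + s − 2f) = 43000 × (97488.6 − 118) / (97488.6 + 43000 − 2 × 118) = 43000 × 97370.6 / 140252.6 ≈ 29853 mm ≈ 29.9 m.

29.9 m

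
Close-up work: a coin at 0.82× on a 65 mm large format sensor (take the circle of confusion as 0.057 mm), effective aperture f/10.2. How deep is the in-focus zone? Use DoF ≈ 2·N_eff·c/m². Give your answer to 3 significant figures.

1.73 mm

At magnification m, DoF ≈ 2·N_eff·c/m² = 2 × 10.2 × 0.057 / 0.82² = 1.163 / 0.6724 ≈ 1.73 mm.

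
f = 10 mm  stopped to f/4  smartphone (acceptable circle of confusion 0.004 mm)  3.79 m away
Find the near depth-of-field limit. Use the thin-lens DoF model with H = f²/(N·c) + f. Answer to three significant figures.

2.36 m

Hyperfocal distance H = f²/(N·c) + f = 10²/(4 × 0.004) + 10 = 100/0.016 + 10 ≈ 6260.0 mm ≈ 6.260 m.
Near limit Dn = s·(H − f)/(H + s − 2f) = 3790 × (6260.0 − 10) / (6260.0 + 3790 − 2 × 10) = 3790 × 6250.0 / 10030.0 ≈ 2361.7 mm ≈ 2.36 m.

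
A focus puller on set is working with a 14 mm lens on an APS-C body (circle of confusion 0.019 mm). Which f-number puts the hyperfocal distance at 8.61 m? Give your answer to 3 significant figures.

Rearrange H = f²/(N·c) + f for N: N = f² / ((H − f)·c).
N = 14² / ((8610 − 14) × 0.019) = 196 / 163.3 ≈ 1.20.

f/1.20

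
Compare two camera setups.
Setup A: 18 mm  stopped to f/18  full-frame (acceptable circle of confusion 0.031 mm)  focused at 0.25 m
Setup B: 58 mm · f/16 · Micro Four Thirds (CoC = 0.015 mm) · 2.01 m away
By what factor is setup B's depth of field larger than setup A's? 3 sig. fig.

Setup A: H = 18²/(18×0.031) + 18 ≈ 598.6 mm; DoF = Df − Dn = 416.36 − 178.63 ≈ 237.73 mm.
Setup B: H = 58²/(16×0.015) + 58 ≈ 14074.7 mm; DoF = Df − Dn = 2335.21 − 1764.30 ≈ 570.91 mm.
Ratio = 570.91 / 237.73 ≈ 2.40.

2.40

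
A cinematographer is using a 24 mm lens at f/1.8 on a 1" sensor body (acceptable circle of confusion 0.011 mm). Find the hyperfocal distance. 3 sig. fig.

Hyperfocal distance H = f²/(N·c) + f = 24²/(1.8 × 0.011) + 24 = 576/0.0198 + 24 ≈ 29114.9 mm ≈ 29.1 m.

29.1 m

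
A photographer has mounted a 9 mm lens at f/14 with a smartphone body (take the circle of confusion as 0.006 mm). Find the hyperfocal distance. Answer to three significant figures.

0.973 m

Hyperfocal distance H = f²/(N·c) + f = 9²/(14 × 0.006) + 9 = 81/0.084 + 9 ≈ 973.3 mm ≈ 0.973 m.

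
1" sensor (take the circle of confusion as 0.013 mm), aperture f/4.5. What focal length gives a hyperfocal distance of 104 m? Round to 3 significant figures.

78.0 mm

From H = f²/(N·c) + f, with f ≪ H: f ≈ √(H·N·c) = √(104000 × 4.5 × 0.013) = √6084.0 ≈ 78.00 mm.
The +f correction barely moves this — solving exactly, f² + N·c·f − N·c·H = 0 ⇒ f = (−N·c + √((N·c)² + 4·N·c·H))/2 = (−0.0585 + √24336)/2 ≈ 77.971 mm, so f ≈ 78.0 mm.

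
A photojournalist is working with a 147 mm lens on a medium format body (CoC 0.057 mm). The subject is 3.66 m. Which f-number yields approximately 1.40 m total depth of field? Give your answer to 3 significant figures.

f/19.9

Write h = H − f = f²/(N·c). The thin-lens limits are Dn = s·h/(h + (s−f)) and Df = s·h/(h − (s−f)), so DoF = Df − Dn = 2·s·(s−f)·h / (h² − (s−f)²).
That is a quadratic in h: DoF·h² − 2·s·(s−f)·h − DoF·(s−f)² = 0 ⇒ h = (s−f)·(s + √(s² + DoF²)) / DoF = 3513 × (3660 + √(3660² + 1400²)) / 1400 = 3513 × (3660 + 3918.62) / 1400 ≈ 19017 mm.
Then N = f²/(c·h) = 147² / (0.057 × 19017) = 21609 / 1084.0 ≈ 19.9.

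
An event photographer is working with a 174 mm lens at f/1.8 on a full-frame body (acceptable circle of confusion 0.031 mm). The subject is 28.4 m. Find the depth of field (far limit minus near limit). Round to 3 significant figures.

Hyperfocal distance H = f²/(N·c) + f = 174²/(1.8 × 0.031) + 174 = 30276/0.0558 + 174 ≈ 542754.6 mm ≈ 542.8 m.
Near limit Dn = s·(H − f)/(H + s − 2f) = 28400 × (542754.6 − 174) / (542754.6 + 28400 − 2 × 174) = 28400 × 542580.6 / 570806.6 ≈ 26995.6 mm.
Far limit Df = s·(H − f)/(H − s) = 28400 × (542754.6 − 174) / (542754.6 − 28400) = 28400 × 542580.6 / 514354.6 ≈ 29958.5 mm.
Depth of field = Df − Dn = 29958.5 − 26995.6 ≈ 2962.9 mm ≈ 2.96 m.

2.96 m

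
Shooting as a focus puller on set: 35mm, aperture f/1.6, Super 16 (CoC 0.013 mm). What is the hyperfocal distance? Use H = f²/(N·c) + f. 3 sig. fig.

58.9 m

Hyperfocal distance H = f²/(N·c) + f = 35²/(1.6 × 0.013) + 35 = 1225/0.0208 + 35 ≈ 58929.2 mm ≈ 58.9 m.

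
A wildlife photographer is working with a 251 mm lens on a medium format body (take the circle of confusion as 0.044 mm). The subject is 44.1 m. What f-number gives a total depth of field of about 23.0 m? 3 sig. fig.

f/8

Write h = H − f = f²/(N·c). The thin-lens limits are Dn = s·h/(h + (s−f)) and Df = s·h/(h − (s−f)), so DoF = Df − Dn = 2·s·(s−f)·h / (h² − (s−f)²).
That is a quadratic in h: DoF·h² − 2·s·(s−f)·h − DoF·(s−f)² = 0 ⇒ h = (s−f)·(s + √(s² + DoF²)) / DoF = 43849 × (44100 + √(44100² + 23000²)) / 23000 = 43849 × (44100 + 49737.4) / 23000 ≈ 178899 mm.
Then N = f²/(c·h) = 251² / (0.044 × 178899) = 63001 / 7871.6 ≈ 8.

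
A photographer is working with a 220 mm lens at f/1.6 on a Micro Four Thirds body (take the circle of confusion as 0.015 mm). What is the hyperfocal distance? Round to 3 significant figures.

2020 m

Hyperfocal distance H = f²/(N·c) + f = 220²/(1.6 × 0.015) + 220 = 48400/0.024 + 220 ≈ 2016886.7 mm ≈ 2020 m.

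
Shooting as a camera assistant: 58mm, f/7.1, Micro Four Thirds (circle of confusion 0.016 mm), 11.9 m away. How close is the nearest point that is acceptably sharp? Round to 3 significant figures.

8.50 m

Hyperfocal distance H = f²/(N·c) + f = 58²/(7.1 × 0.016) + 58 = 3364/0.1136 + 58 ≈ 29670.7 mm ≈ 29.67 m.
Near limit Dn = s·(H − f)/(H + s − 2f) = 11900 × (29670.7 − 58) / (29670.7 + 11900 − 2 × 58) = 11900 × 29612.7 / 41454.7 ≈ 8500.6 mm ≈ 8.50 m.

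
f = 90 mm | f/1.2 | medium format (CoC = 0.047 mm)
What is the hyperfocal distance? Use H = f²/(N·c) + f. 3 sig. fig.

144 m

Hyperfocal distance H = f²/(N·c) + f = 90²/(1.2 × 0.047) + 90 = 8100/0.0564 + 90 ≈ 143707.0 mm ≈ 144 m.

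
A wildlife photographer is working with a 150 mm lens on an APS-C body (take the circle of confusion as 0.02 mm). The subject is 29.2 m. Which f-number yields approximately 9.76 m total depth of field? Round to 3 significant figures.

Write h = H − f = f²/(N·c). The thin-lens limits are Dn = s·h/(h + (s−f)) and Df = s·h/(h − (s−f)), so DoF = Df − Dn = 2·s·(s−f)·h / (h² − (s−f)²).
That is a quadratic in h: DoF·h² − 2·s·(s−f)·h − DoF·(s−f)² = 0 ⇒ h = (s−f)·(s + √(s² + DoF²)) / DoF = 29050 × (29200 + √(29200² + 9760²)) / 9760 = 29050 × (29200 + 30787.9) / 9760 ≈ 178550 mm.
Then N = f²/(c·h) = 150² / (0.02 × 178550) = 22500 / 3571.0 ≈ 6.30.

f/6.30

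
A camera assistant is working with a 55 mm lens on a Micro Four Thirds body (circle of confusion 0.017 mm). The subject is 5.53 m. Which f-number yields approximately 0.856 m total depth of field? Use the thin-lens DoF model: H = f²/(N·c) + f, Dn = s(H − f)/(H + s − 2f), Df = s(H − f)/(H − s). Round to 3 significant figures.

f/2.50

Write h = H − f = f²/(N·c). The thin-lens limits are Dn = s·h/(h + (s−f)) and Df = s·h/(h − (s−f)), so DoF = Df − Dn = 2·s·(s−f)·h / (h² − (s−f)²).
That is a quadratic in h: DoF·h² − 2·s·(s−f)·h − DoF·(s−f)² = 0 ⇒ h = (s−f)·(s + √(s² + DoF²)) / DoF = 5475 × (5530 + √(5530² + 856²)) / 856 = 5475 × (5530 + 5595.86) / 856 ≈ 71161 mm.
Then N = f²/(c·h) = 55² / (0.017 × 71161) = 3025 / 1209.7 ≈ 2.50.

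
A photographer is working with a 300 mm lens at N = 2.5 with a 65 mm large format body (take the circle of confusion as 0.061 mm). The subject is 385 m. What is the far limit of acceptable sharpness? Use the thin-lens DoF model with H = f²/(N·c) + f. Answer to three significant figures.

1110 m

Hyperfocal distance H = f²/(N·c) + f = 300²/(2.5 × 0.061) + 300 = 90000/0.1525 + 300 ≈ 590463.9 mm ≈ 590.5 m.
Far limit Df = s·(H − f)/(H − s) = 385000 × (590463.9 − 300) / (590463.9 − 385000) = 385000 × 590163.9 / 205463.9 ≈ 1105854 mm ≈ 1110 m.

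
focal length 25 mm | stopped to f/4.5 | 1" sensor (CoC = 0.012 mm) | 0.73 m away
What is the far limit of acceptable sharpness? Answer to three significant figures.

Hyperfocal distance H = f²/(N·c) + f = 25²/(4.5 × 0.012) + 25 = 625/0.054 + 25 ≈ 11599.1 mm ≈ 11.60 m.
Far limit Df = s·(H − f)/(H − s) = 730 × (11599.1 − 25) / (11599.1 − 730) = 730 × 11574.1 / 10869.1 ≈ 777.35 mm ≈ 0.777 m.

0.777 m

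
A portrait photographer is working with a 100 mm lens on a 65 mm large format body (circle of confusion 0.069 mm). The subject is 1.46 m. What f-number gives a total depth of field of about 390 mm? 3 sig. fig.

Write h = H − f = f²/(N·c). The thin-lens limits are Dn = s·h/(h + (s−f)) and Df = s·h/(h − (s−f)), so DoF = Df − Dn = 2·s·(s−f)·h / (h² − (s−f)²).
That is a quadratic in h: DoF·h² − 2·s·(s−f)·h − DoF·(s−f)² = 0 ⇒ h = (s−f)·(s + √(s² + DoF²)) / DoF = 1360 × (1460 + √(1460² + 390²)) / 390 = 1360 × (1460 + 1511.19) / 390 ≈ 10361 mm.
Then N = f²/(c·h) = 100² / (0.069 × 10361) = 10000 / 714.91 ≈ 14.

f/14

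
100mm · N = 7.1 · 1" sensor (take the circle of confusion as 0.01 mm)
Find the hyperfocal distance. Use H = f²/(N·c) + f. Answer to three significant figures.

141 m

Hyperfocal distance H = f²/(N·c) + f = 100²/(7.1 × 0.01) + 100 = 10000/0.071 + 100 ≈ 140945.1 mm ≈ 141 m.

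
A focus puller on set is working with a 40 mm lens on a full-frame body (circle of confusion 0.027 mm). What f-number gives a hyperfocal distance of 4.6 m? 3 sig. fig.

f/13

Rearrange H = f²/(N·c) + f for N: N = f² / ((H − f)·c).
N = 40² / ((4600 − 40) × 0.027) = 1600 / 123.1 ≈ 13.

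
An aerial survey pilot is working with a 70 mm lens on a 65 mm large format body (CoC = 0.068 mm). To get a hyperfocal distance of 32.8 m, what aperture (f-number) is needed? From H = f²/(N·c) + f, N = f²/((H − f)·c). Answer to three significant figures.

Rearrange H = f²/(N·c) + f for N: N = f² / ((H − f)·c).
N = 70² / ((32800 − 70) × 0.068) = 4900 / 2226 ≈ 2.20.

f/2.20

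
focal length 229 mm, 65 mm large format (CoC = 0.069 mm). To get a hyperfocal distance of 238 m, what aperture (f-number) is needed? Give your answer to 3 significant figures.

f/3.20

Rearrange H = f²/(N·c) + f for N: N = f² / ((H − f)·c).
N = 229² / ((238000 − 229) × 0.069) = 52441 / 16406 ≈ 3.20.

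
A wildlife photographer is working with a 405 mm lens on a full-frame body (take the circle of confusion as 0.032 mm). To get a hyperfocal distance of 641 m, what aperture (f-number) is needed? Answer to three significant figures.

Rearrange H = f²/(N·c) + f for N: N = f² / ((H − f)·c).
N = 405² / ((641000 − 405) × 0.032) = 164025 / 20499 ≈ 8.

f/8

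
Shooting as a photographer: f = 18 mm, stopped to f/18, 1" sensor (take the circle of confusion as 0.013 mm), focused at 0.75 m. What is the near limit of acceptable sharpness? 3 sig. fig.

Hyperfocal distance H = f²/(N·c) + f = 18²/(18 × 0.013) + 18 = 324/0.234 + 18 ≈ 1402.6 mm ≈ 1.403 m.
Near limit Dn = s·(H − f)/(H + s − 2f) = 750 × (1402.6 − 18) / (1402.6 + 750 − 2 × 18) = 750 × 1384.6 / 2116.6 ≈ 490.62 mm.

491 mm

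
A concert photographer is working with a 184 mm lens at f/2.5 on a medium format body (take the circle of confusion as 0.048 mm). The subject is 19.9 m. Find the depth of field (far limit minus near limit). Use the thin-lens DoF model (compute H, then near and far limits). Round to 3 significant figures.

Hyperfocal distance H = f²/(N·c) + f = 184²/(2.5 × 0.048) + 184 = 33856/0.12 + 184 ≈ 282317.3 mm ≈ 282.3 m.
Near limit Dn = s·(H − f)/(H + s − 2f) = 19900 × (282317.3 − 184) / (282317.3 + 19900 − 2 × 184) = 19900 × 282133.3 / 301849.3 ≈ 18600.2 mm.
Far limit Df = s·(H − f)/(H − s) = 19900 × (282317.3 − 184) / (282317.3 − 19900) = 19900 × 282133.3 / 262417.3 ≈ 21395.1 mm.
Depth of field = Df − Dn = 21395.1 − 18600.2 ≈ 2794.9 mm ≈ 2.79 m.

2.79 m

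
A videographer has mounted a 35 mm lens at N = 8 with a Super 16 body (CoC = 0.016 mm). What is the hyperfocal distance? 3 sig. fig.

9.61 m

Hyperfocal distance H = f²/(N·c) + f = 35²/(8 × 0.016) + 35 = 1225/0.128 + 35 ≈ 9605.3 mm ≈ 9.61 m.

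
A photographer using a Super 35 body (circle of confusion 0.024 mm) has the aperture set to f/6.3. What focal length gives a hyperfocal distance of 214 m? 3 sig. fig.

From H = f²/(N·c) + f, with f ≪ H: f ≈ √(H·N·c) = √(214000 × 6.3 × 0.024) = √32357 ≈ 179.9 mm.
The +f correction barely moves this — solving exactly, f² + N·c·f − N·c·H = 0 ⇒ f = (−N·c + √((N·c)² + 4·N·c·H))/2 = (−0.1512 + √129427)/2 ≈ 179.80 mm, so f ≈ 180 mm.

180 mm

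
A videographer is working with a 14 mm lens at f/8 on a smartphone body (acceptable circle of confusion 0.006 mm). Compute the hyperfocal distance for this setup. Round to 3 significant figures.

Hyperfocal distance H = f²/(N·c) + f = 14²/(8 × 0.006) + 14 = 196/0.048 + 14 ≈ 4097.3 mm ≈ 4.10 m.

4.10 m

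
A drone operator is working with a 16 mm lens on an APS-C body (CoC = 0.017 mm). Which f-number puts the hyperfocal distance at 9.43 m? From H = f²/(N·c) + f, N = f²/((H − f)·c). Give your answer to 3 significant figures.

f/1.60

Rearrange H = f²/(N·c) + f for N: N = f² / ((H − f)·c).
N = 16² / ((9430 − 16) × 0.017) = 256 / 160.0 ≈ 1.60.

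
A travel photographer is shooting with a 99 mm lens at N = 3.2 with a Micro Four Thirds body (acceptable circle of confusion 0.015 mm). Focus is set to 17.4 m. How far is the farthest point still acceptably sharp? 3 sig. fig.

Hyperfocal distance H = f²/(N·c) + f = 99²/(3.2 × 0.015) + 99 = 9801/0.048 + 99 ≈ 204286.5 mm ≈ 204.3 m.
Far limit Df = s·(H − f)/(H − s) = 17400 × (204286.5 − 99) / (204286.5 − 17400) = 17400 × 204187.5 / 186886.5 ≈ 19011 mm ≈ 19.0 m.

19.0 m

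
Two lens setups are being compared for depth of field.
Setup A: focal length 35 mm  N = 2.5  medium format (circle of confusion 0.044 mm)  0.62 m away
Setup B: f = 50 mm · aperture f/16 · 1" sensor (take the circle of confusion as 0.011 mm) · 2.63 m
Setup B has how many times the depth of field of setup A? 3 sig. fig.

15.1

Setup A: H = 35²/(2.5×0.044) + 35 ≈ 11171.4 mm; DoF = Df − Dn = 654.375 − 589.057 ≈ 65.318 mm.
Setup B: H = 50²/(16×0.011) + 50 ≈ 14254.5 mm; DoF = Df − Dn = 3213.71 − 2225.74 ≈ 987.97 mm.
Ratio = 987.97 / 65.318 ≈ 15.1.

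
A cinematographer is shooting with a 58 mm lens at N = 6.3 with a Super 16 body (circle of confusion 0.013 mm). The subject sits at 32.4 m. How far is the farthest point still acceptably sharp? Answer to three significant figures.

Hyperfocal distance H = f²/(N·c) + f = 58²/(6.3 × 0.013) + 58 = 3364/0.0819 + 58 ≈ 41132.5 mm ≈ 41.13 m.
Far limit Df = s·(H − f)/(H − s) = 32400 × (41132.5 − 58) / (41132.5 − 32400) = 32400 × 41074.5 / 8732.5 ≈ 152398 mm ≈ 152 m.

152 m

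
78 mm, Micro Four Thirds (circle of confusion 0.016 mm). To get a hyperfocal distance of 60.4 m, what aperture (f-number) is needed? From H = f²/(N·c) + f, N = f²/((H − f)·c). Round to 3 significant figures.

f/6.30

Rearrange H = f²/(N·c) + f for N: N = f² / ((H − f)·c).
N = 78² / ((60400 − 78) × 0.016) = 6084 / 965.2 ≈ 6.30.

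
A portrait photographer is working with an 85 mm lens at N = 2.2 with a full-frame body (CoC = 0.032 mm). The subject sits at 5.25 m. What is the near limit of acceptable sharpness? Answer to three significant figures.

5.00 m

Hyperfocal distance H = f²/(N·c) + f = 85²/(2.2 × 0.032) + 85 = 7225/0.0704 + 85 ≈ 102712.8 mm ≈ 102.7 m.
Near limit Dn = s·(H − f)/(H + s − 2f) = 5250 × (102712.8 − 85) / (102712.8 + 5250 − 2 × 85) = 5250 × 102627.8 / 107792.8 ≈ 4998.4 mm ≈ 5.00 m.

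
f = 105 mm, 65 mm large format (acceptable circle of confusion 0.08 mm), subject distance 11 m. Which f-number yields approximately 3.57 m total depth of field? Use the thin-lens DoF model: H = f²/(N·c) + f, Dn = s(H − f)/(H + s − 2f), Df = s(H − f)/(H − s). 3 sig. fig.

f/2.00

Write h = H − f = f²/(N·c). The thin-lens limits are Dn = s·h/(h + (s−f)) and Df = s·h/(h − (s−f)), so DoF = Df − Dn = 2·s·(s−f)·h / (h² − (s−f)²).
That is a quadratic in h: DoF·h² − 2·s·(s−f)·h − DoF·(s−f)² = 0 ⇒ h = (s−f)·(s + √(s² + DoF²)) / DoF = 10895 × (11000 + √(11000² + 3570²)) / 3570 = 10895 × (11000 + 11564.8) / 3570 ≈ 68864 mm.
Then N = f²/(c·h) = 105² / (0.08 × 68864) = 11025 / 5509.1 ≈ 2.00.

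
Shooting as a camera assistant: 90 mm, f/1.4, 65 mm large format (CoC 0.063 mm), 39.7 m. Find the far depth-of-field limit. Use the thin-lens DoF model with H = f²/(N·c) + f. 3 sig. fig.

Hyperfocal distance H = f²/(N·c) + f = 90²/(1.4 × 0.063) + 90 = 8100/0.0882 + 90 ≈ 91926.7 mm ≈ 91.93 m.
Far limit Df = s·(H − f)/(H − s) = 39700 × (91926.7 − 90) / (91926.7 − 39700) = 39700 × 91836.7 / 52226.7 ≈ 69809 mm ≈ 69.8 m.

69.8 m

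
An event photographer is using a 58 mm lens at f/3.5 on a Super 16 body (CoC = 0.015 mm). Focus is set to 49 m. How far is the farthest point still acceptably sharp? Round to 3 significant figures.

207 m

Hyperfocal distance H = f²/(N·c) + f = 58²/(3.5 × 0.015) + 58 = 3364/0.0525 + 58 ≈ 64134.2 mm ≈ 64.13 m.
Far limit Df = s·(H − f)/(H − s) = 49000 × (64134.2 − 58) / (64134.2 − 49000) = 49000 × 64076.2 / 15134.2 ≈ 207460 mm ≈ 207 m.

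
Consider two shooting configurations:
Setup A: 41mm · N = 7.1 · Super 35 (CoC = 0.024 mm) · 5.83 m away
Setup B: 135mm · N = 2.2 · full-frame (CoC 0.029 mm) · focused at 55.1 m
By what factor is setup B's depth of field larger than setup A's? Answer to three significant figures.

2.11

Setup A: H = 41²/(7.1×0.024) + 41 ≈ 9906.0 mm; DoF = Df − Dn = 14110 − 3674 ≈ 10436 mm.
Setup B: H = 135²/(2.2×0.029) + 135 ≈ 285793.3 mm; DoF = Df − Dn = 68228 − 46209 ≈ 22019 mm.
Ratio = 22019 / 10436 ≈ 2.11.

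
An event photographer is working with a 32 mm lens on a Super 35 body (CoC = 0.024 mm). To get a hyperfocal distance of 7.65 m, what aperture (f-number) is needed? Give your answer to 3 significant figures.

Rearrange H = f²/(N·c) + f for N: N = f² / ((H − f)·c).
N = 32² / ((7650 − 32) × 0.024) = 1024 / 182.8 ≈ 5.60.

f/5.60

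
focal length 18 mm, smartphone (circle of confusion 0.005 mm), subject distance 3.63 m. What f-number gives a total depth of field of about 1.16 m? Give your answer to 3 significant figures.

Write h = H − f = f²/(N·c). The thin-lens limits are Dn = s·h/(h + (s−f)) and Df = s·h/(h − (s−f)), so DoF = Df − Dn = 2·s·(s−f)·h / (h² − (s−f)²).
That is a quadratic in h: DoF·h² − 2·s·(s−f)·h − DoF·(s−f)² = 0 ⇒ h = (s−f)·(s + √(s² + DoF²)) / DoF = 3612 × (3630 + √(3630² + 1160²)) / 1160 = 3612 × (3630 + 3810.84) / 1160 ≈ 23169 mm.
Then N = f²/(c·h) = 18² / (0.005 × 23169) = 324 / 115.85 ≈ 2.80.

f/2.80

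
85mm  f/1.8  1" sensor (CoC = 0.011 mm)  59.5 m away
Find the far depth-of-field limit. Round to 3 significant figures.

71.1 m

Hyperfocal distance H = f²/(N·c) + f = 85²/(1.8 × 0.011) + 85 = 7225/0.0198 + 85 ≈ 364984.0 mm ≈ 365.0 m.
Far limit Df = s·(H − f)/(H − s) = 59500 × (364984.0 − 85) / (364984.0 − 59500) = 59500 × 364899.0 / 305484.0 ≈ 71072 mm ≈ 71.1 m.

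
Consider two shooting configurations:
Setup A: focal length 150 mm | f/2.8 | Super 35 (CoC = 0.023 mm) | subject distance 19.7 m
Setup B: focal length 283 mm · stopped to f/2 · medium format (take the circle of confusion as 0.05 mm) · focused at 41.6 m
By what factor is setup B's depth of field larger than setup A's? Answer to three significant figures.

1.95

Setup A: H = 150²/(2.8×0.023) + 150 ≈ 349528.9 mm; DoF = Df − Dn = 20867.7 − 18656.1 ≈ 2211.6 mm.
Setup B: H = 283²/(2×0.05) + 283 ≈ 801173.0 mm; DoF = Df − Dn = 43862.8 − 39559.2 ≈ 4303.6 mm.
Ratio = 4303.6 / 2211.6 ≈ 1.95.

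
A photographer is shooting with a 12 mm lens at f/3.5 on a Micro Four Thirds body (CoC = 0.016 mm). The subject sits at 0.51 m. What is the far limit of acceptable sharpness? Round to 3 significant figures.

0.632 m

Hyperfocal distance H = f²/(N·c) + f = 12²/(3.5 × 0.016) + 12 = 144/0.056 + 12 ≈ 2583.4 mm ≈ 2.583 m.
Far limit Df = s·(H − f)/(H − s) = 510 × (2583.4 − 12) / (2583.4 − 510) = 510 × 2571.4 / 2073.4 ≈ 632.49 mm ≈ 0.632 m.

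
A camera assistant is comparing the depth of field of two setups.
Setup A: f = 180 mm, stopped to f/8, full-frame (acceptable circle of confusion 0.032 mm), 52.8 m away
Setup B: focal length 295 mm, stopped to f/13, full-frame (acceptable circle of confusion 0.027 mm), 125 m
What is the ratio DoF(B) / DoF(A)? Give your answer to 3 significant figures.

Setup A: H = 180²/(8×0.032) + 180 ≈ 126742.5 mm; DoF = Df − Dn = 90374 − 37294 ≈ 53080 mm.
Setup B: H = 295²/(13×0.027) + 295 ≈ 248229.5 mm; DoF = Df − Dn = 251497 − 83168 ≈ 168329 mm.
Ratio = 168329 / 53080 ≈ 3.17.

3.17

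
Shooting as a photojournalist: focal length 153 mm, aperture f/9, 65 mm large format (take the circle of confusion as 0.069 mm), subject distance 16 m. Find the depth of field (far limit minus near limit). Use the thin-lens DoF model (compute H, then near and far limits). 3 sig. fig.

Hyperfocal distance H = f²/(N·c) + f = 153²/(9 × 0.069) + 153 = 23409/0.621 + 153 ≈ 37848.7 mm ≈ 37.85 m.
Near limit Dn = s·(H − f)/(H + s − 2f) = 16000 × (37848.7 − 153) / (37848.7 + 16000 − 2 × 153) = 16000 × 37695.7 / 53542.7 ≈ 11264 mm.
Far limit Df = s·(H − f)/(H − s) = 16000 × (37848.7 − 153) / (37848.7 − 16000) = 16000 × 37695.7 / 21848.7 ≈ 27605 mm.
Depth of field = Df − Dn = 27605 − 11264 ≈ 16341 mm ≈ 16.3 m.

16.3 m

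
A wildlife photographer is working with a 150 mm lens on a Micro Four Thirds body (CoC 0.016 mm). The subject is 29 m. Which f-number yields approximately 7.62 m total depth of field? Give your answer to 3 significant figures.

Write h = H − f = f²/(N·c). The thin-lens limits are Dn = s·h/(h + (s−f)) and Df = s·h/(h − (s−f)), so DoF = Df − Dn = 2·s·(s−f)·h / (h² − (s−f)²).
That is a quadratic in h: DoF·h² − 2·s·(s−f)·h − DoF·(s−f)² = 0 ⇒ h = (s−f)·(s + √(s² + DoF²)) / DoF = 28850 × (29000 + √(29000² + 7620²)) / 7620 = 28850 × (29000 + 29984.4) / 7620 ≈ 223320 mm.
Then N = f²/(c·h) = 150² / (0.016 × 223320) = 22500 / 3573.1 ≈ 6.30.

f/6.30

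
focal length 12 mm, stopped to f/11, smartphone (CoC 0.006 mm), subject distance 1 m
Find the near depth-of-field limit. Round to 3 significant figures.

Hyperfocal distance H = f²/(N·c) + f = 12²/(11 × 0.006) + 12 = 144/0.066 + 12 ≈ 2193.8 mm ≈ 2.194 m.
Near limit Dn = s·(H − f)/(H + s − 2f) = 1000 × (2193.8 − 12) / (2193.8 + 1000 − 2 × 12) = 1000 × 2181.8 / 3169.8 ≈ 688.31 mm ≈ 0.688 m.

0.688 m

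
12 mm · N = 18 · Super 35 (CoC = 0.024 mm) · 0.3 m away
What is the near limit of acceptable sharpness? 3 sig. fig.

161 mm

Hyperfocal distance H = f²/(N·c) + f = 12²/(18 × 0.024) + 12 = 144/0.432 + 12 ≈ 345.3 mm ≈ 0.345 m.
Near limit Dn = s·(H − f)/(H + s − 2f) = 300 × (345.3 − 12) / (345.3 + 300 − 2 × 12) = 300 × 333.3 / 621.3 ≈ 160.94 mm.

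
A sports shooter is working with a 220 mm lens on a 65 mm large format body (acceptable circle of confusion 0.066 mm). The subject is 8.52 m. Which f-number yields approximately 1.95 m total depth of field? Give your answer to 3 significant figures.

f/9.98

Write h = H − f = f²/(N·c). The thin-lens limits are Dn = s·h/(h + (s−f)) and Df = s·h/(h − (s−f)), so DoF = Df − Dn = 2·s·(s−f)·h / (h² − (s−f)²).
That is a quadratic in h: DoF·h² − 2·s·(s−f)·h − DoF·(s−f)² = 0 ⇒ h = (s−f)·(s + √(s² + DoF²)) / DoF = 8300 × (8520 + √(8520² + 1950²)) / 1950 = 8300 × (8520 + 8740.30) / 1950 ≈ 73467 mm.
Then N = f²/(c·h) = 220² / (0.066 × 73467) = 48400 / 4848.8 ≈ 9.98.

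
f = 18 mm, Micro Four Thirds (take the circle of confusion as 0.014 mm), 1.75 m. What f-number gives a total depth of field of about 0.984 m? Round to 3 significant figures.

f/3.50

Write h = H − f = f²/(N·c). The thin-lens limits are Dn = s·h/(h + (s−f)) and Df = s·h/(h − (s−f)), so DoF = Df − Dn = 2·s·(s−f)·h / (h² − (s−f)²).
That is a quadratic in h: DoF·h² − 2·s·(s−f)·h − DoF·(s−f)² = 0 ⇒ h = (s−f)·(s + √(s² + DoF²)) / DoF = 1732 × (1750 + √(1750² + 984²)) / 984 = 1732 × (1750 + 2007.67) / 984 ≈ 6614.1 mm.
Then N = f²/(c·h) = 18² / (0.014 × 6614.1) = 324 / 92.598 ≈ 3.50.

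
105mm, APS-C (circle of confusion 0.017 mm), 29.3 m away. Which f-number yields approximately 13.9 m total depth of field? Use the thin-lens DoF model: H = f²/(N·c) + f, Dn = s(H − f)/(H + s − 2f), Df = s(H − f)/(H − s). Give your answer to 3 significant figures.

f/5

Write h = H − f = f²/(N·c). The thin-lens limits are Dn = s·h/(h + (s−f)) and Df = s·h/(h − (s−f)), so DoF = Df − Dn = 2·s·(s−f)·h / (h² − (s−f)²).
That is a quadratic in h: DoF·h² − 2·s·(s−f)·h − DoF·(s−f)² = 0 ⇒ h = (s−f)·(s + √(s² + DoF²)) / DoF = 29195 × (29300 + √(29300² + 13900²)) / 13900 = 29195 × (29300 + 32429.9) / 13900 ≈ 129655 mm.
Then N = f²/(c·h) = 105² / (0.017 × 129655) = 11025 / 2204.1 ≈ 5.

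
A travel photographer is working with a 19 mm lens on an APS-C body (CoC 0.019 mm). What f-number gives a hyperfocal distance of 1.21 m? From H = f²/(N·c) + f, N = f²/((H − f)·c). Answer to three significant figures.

f/16

Rearrange H = f²/(N·c) + f for N: N = f² / ((H − f)·c).
N = 19² / ((1210 − 19) × 0.019) = 361 / 22.63 ≈ 16.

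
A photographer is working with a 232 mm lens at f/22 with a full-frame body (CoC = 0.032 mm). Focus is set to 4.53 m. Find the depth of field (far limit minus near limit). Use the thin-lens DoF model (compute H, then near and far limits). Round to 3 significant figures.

0.511 m

Hyperfocal distance H = f²/(N·c) + f = 232²/(22 × 0.032) + 232 = 53824/0.704 + 232 ≈ 76686.5 mm ≈ 76.69 m.
Near limit Dn = s·(H − f)/(H + s − 2f) = 4530 × (76686.5 − 232) / (76686.5 + 4530 − 2 × 232) = 4530 × 76454.5 / 80752.5 ≈ 4288.89 mm.
Far limit Df = s·(H − f)/(H − s) = 4530 × (76686.5 − 232) / (76686.5 − 4530) = 4530 × 76454.5 / 72156.5 ≈ 4799.83 mm.
Depth of field = Df − Dn = 4799.83 − 4288.89 ≈ 510.94 mm ≈ 0.511 m.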